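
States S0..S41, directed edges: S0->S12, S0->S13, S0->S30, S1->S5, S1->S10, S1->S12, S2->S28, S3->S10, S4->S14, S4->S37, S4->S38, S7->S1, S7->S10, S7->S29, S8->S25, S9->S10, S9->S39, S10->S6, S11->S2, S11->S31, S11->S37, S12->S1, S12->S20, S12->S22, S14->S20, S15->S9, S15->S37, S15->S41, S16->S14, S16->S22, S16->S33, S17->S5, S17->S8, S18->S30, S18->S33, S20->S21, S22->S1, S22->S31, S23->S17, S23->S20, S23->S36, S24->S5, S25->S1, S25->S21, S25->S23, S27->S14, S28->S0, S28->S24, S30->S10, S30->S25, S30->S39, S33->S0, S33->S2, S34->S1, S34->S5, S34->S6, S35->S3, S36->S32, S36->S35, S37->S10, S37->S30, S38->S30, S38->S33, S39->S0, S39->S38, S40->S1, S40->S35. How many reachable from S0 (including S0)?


BFS from S0:
  layer 0: {S0}
  layer 1: {S12, S13, S30}
  layer 2: {S1, S10, S20, S22, S25, S39}
  layer 3: {S5, S6, S21, S23, S31, S38}
  layer 4: {S17, S33, S36}
  layer 5: {S2, S8, S32, S35}
  layer 6: {S3, S28}
  layer 7: {S24}
Reachable set: {S0, S1, S2, S3, S5, S6, S8, S10, S12, S13, S17, S20, S21, S22, S23, S24, S25, S28, S30, S31, S32, S33, S35, S36, S38, S39}
Count = 26

26


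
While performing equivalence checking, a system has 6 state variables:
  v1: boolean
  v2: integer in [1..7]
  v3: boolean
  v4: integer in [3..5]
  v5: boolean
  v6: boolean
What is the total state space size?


State space = product of domain sizes of all variables.
Domain sizes:
  v1 (boolean): 2
  v2 (integer in [1..7]): 7
  v3 (boolean): 2
  v4 (integer in [3..5]): 3
  v5 (boolean): 2
  v6 (boolean): 2
Product = 2 * 7 * 2 * 3 * 2 * 2 = 336

336


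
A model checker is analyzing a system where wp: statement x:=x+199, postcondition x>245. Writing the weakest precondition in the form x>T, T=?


Formula: wp(x:=E, P) = P[E/x] (substitute E for x in postcondition)
Step 1: Postcondition: x>245
Step 2: Substitute x+199 for x: x+199>245
Step 3: Solve for x: x > 245-199 = 46

46


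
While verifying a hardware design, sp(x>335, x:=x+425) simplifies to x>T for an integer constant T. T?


Formula: sp(P, x:=E) = exists old_x. (x = E[old_x/x]) AND P[old_x/x] (old_x is the value of x before the assignment; eliminate old_x by solving x = E[old_x/x] for old_x)
Step 1: Precondition P: x>335, i.e. old_x > 335
Step 2: Assignment gives x = old_x + 425, so old_x = x - 425
Step 3: Substitute into P: x - 425 > 335
Step 4: Simplify: x > 335+425 = 760

760


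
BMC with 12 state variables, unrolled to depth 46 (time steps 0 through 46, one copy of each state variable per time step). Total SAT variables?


BMC unrolls to depth k, creating one copy of each state var for steps 0..k.
Step count = 46 + 1 = 47 (steps 0 through 46)
Vars per step = 12
Total = 12 * 47 = 564

564


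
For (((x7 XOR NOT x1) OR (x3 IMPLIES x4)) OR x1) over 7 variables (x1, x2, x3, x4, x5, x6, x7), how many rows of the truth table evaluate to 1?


Formula: (((x7 XOR NOT x1) OR (x3 IMPLIES x4)) OR x1) over 7 vars (128 rows)
Evaluate each row (x1, x2, x3, x4, x5, x6, x7 as bits, MSB first):
  row 0 [0000000]: (((0 XOR NOT 0) OR (0 IMPLIES 0)) OR 0) -> 1
  row 1 [0000001]: (((1 XOR NOT 0) OR (0 IMPLIES 0)) OR 0) -> 1
  row 2 [0000010]: (((0 XOR NOT 0) OR (0 IMPLIES 0)) OR 0) -> 1
  row 3 [0000011]: (((1 XOR NOT 0) OR (0 IMPLIES 0)) OR 0) -> 1
  row 4 [0000100]: (((0 XOR NOT 0) OR (0 IMPLIES 0)) OR 0) -> 1
  (every remaining row is evaluated the same way; all 128 results are listed next)
Full result column, 8 rows per line (x1,x2,x3,x4 fixed per line; x5,x6,x7 runs 000..111 left to right):
  rows 0-7 [x1,x2,x3,x4=0000]: 11111111  (ones: 8)
  rows 8-15 [x1,x2,x3,x4=0001]: 11111111  (ones: 8)
  rows 16-23 [x1,x2,x3,x4=0010]: 10101010  (ones: 4)
  rows 24-31 [x1,x2,x3,x4=0011]: 11111111  (ones: 8)
  rows 32-39 [x1,x2,x3,x4=0100]: 11111111  (ones: 8)
  rows 40-47 [x1,x2,x3,x4=0101]: 11111111  (ones: 8)
  rows 48-55 [x1,x2,x3,x4=0110]: 10101010  (ones: 4)
  rows 56-63 [x1,x2,x3,x4=0111]: 11111111  (ones: 8)
  rows 64-71 [x1,x2,x3,x4=1000]: 11111111  (ones: 8)
  rows 72-79 [x1,x2,x3,x4=1001]: 11111111  (ones: 8)
  rows 80-87 [x1,x2,x3,x4=1010]: 11111111  (ones: 8)
  rows 88-95 [x1,x2,x3,x4=1011]: 11111111  (ones: 8)
  rows 96-103 [x1,x2,x3,x4=1100]: 11111111  (ones: 8)
  rows 104-111 [x1,x2,x3,x4=1101]: 11111111  (ones: 8)
  rows 112-119 [x1,x2,x3,x4=1110]: 11111111  (ones: 8)
  rows 120-127 [x1,x2,x3,x4=1111]: 11111111  (ones: 8)
Count of 1-rows = 8+8+4+8+8+8+4+8+8+8+8+8+8+8+8+8 = 120

120


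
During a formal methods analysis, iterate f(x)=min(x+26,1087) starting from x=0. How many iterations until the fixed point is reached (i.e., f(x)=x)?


Step 1: x=0, cap=1087, increment=26
Step 2: x grows by 26 each step until capped at 1087; fixed point is x=1087
Step 3: iterations = ceil(1087/26) = 42

42


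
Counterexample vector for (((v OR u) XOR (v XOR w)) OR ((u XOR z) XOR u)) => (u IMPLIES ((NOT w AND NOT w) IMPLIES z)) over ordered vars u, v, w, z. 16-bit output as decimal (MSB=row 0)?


F1 = (((v OR u) XOR (v XOR w)) OR ((u XOR z) XOR u))
F2 = (u IMPLIES ((NOT w AND NOT w) IMPLIES z))
Counterexample to F1=>F2 is where F1=1 and F2=0.
Evaluate each row (bits = u,v,w,z, MSB first):
  row 0 [0000]: F1=0 F2=1 -> F1&~F2 -> 0
  row 1 [0001]: F1=1 F2=1 -> F1&~F2 -> 0
  row 2 [0010]: F1=1 F2=1 -> F1&~F2 -> 0
  row 3 [0011]: F1=1 F2=1 -> F1&~F2 -> 0
  row 4 [0100]: F1=0 F2=1 -> F1&~F2 -> 0
  row 5 [0101]: F1=1 F2=1 -> F1&~F2 -> 0
  row 6 [0110]: F1=1 F2=1 -> F1&~F2 -> 0
  row 7 [0111]: F1=1 F2=1 -> F1&~F2 -> 0
  row 8 [1000]: F1=1 F2=0 -> F1&~F2 -> 1
  row 9 [1001]: F1=1 F2=1 -> F1&~F2 -> 0
  row 10 [1010]: F1=0 F2=1 -> F1&~F2 -> 0
  row 11 [1011]: F1=1 F2=1 -> F1&~F2 -> 0
  row 12 [1100]: F1=0 F2=0 -> F1&~F2 -> 0
  row 13 [1101]: F1=1 F2=1 -> F1&~F2 -> 0
  row 14 [1110]: F1=1 F2=1 -> F1&~F2 -> 0
  row 15 [1111]: F1=1 F2=1 -> F1&~F2 -> 0
Full result column, 4 rows per line (u,v fixed per line; w,z runs 00..11 left to right):
  rows 0-3 [u,v=00]: 0000  = hex 0
  rows 4-7 [u,v=01]: 0000  = hex 0
  rows 8-11 [u,v=10]: 1000  = hex 8
  rows 12-15 [u,v=11]: 0000  = hex 0
Counterexample vector (row 0 .. row 15) = 0000000010000000
Output column grouped in 4s = 0000 0000 1000 0000 = 0x0080
Convert to decimal digit by digit (value = value*16 + digit):
  0 -> 0
  0*16 + 0 = 0
  0*16 + 8 = 8
  8*16 + 0 = 128
Decimal = 128

128


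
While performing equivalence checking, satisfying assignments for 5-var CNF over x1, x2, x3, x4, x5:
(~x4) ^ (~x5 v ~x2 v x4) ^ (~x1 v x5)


CNF with 3 clauses over 5 vars (32 assignments).
An assignment satisfies CNF iff every clause has >=1 true literal.
Check each row (bits = x1,x2,x3,x4,x5; clause T/F shown):
  row 0 [00000]: clauses=TTT -> 1
  row 1 [00001]: clauses=TTT -> 1
  row 2 [00010]: clauses=FTT -> 0
  row 3 [00011]: clauses=FTT -> 0
  row 4 [00100]: clauses=TTT -> 1
  row 5 [00101]: clauses=TTT -> 1
  row 6 [00110]: clauses=FTT -> 0
  row 7 [00111]: clauses=FTT -> 0
  row 8 [01000]: clauses=TTT -> 1
  row 9 [01001]: clauses=TFT -> 0
  row 10 [01010]: clauses=FTT -> 0
  row 11 [01011]: clauses=FTT -> 0
  row 12 [01100]: clauses=TTT -> 1
  row 13 [01101]: clauses=TFT -> 0
  row 14 [01110]: clauses=FTT -> 0
  row 15 [01111]: clauses=FTT -> 0
  row 16 [10000]: clauses=TTF -> 0
  row 17 [10001]: clauses=TTT -> 1
  row 18 [10010]: clauses=FTF -> 0
  row 19 [10011]: clauses=FTT -> 0
  row 20 [10100]: clauses=TTF -> 0
  row 21 [10101]: clauses=TTT -> 1
  row 22 [10110]: clauses=FTF -> 0
  row 23 [10111]: clauses=FTT -> 0
  row 24 [11000]: clauses=TTF -> 0
  row 25 [11001]: clauses=TFT -> 0
  row 26 [11010]: clauses=FTF -> 0
  row 27 [11011]: clauses=FTT -> 0
  row 28 [11100]: clauses=TTF -> 0
  row 29 [11101]: clauses=TFT -> 0
  row 30 [11110]: clauses=FTF -> 0
  row 31 [11111]: clauses=FTT -> 0
Full result column, 8 rows per line (x1,x2 fixed per line; x3,x4,x5 runs 000..111 left to right):
  rows 0-7 [x1,x2=00]: 11001100  (ones: 4)
  rows 8-15 [x1,x2=01]: 10001000  (ones: 2)
  rows 16-23 [x1,x2=10]: 01000100  (ones: 2)
  rows 24-31 [x1,x2=11]: 00000000  (ones: 0)
Satisfying assignments = 4+2+2+0 = 8

8


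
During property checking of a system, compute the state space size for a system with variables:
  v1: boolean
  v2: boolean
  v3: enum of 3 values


State space = product of domain sizes of all variables.
Domain sizes:
  v1 (boolean): 2
  v2 (boolean): 2
  v3 (enum of 3 values): 3
Product = 2 * 2 * 3 = 12

12


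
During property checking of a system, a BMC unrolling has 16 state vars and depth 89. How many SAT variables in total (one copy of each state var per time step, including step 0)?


BMC unrolls to depth k, creating one copy of each state var for steps 0..k.
Step count = 89 + 1 = 90 (steps 0 through 89)
Vars per step = 16
Total = 16 * 90 = 1440

1440


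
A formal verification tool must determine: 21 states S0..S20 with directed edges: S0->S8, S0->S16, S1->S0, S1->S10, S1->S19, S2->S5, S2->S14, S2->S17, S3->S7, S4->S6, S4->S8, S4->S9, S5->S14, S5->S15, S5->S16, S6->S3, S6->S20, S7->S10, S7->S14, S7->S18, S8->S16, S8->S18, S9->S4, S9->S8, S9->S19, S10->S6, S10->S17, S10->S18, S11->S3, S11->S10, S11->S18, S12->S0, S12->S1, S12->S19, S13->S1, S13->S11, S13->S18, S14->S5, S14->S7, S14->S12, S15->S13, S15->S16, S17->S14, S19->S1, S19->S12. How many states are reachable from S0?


BFS from S0:
  layer 0: {S0}
  layer 1: {S8, S16}
  layer 2: {S18}
Reachable set: {S0, S8, S16, S18}
Count = 4

4


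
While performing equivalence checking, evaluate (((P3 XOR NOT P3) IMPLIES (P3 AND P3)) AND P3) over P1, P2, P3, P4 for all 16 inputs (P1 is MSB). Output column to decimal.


Formula: (((P3 XOR NOT P3) IMPLIES (P3 AND P3)) AND P3) over P1, P2, P3, P4 (16 rows)
Evaluate each row (bits = P1,P2,P3,P4, MSB first):
  row 0 [0000]: (((0 XOR NOT 0) IMPLIES (0 AND 0)) AND 0) -> 0
  row 1 [0001]: (((0 XOR NOT 0) IMPLIES (0 AND 0)) AND 0) -> 0
  row 2 [0010]: (((1 XOR NOT 1) IMPLIES (1 AND 1)) AND 1) -> 1
  row 3 [0011]: (((1 XOR NOT 1) IMPLIES (1 AND 1)) AND 1) -> 1
  row 4 [0100]: (((0 XOR NOT 0) IMPLIES (0 AND 0)) AND 0) -> 0
  row 5 [0101]: (((0 XOR NOT 0) IMPLIES (0 AND 0)) AND 0) -> 0
  row 6 [0110]: (((1 XOR NOT 1) IMPLIES (1 AND 1)) AND 1) -> 1
  row 7 [0111]: (((1 XOR NOT 1) IMPLIES (1 AND 1)) AND 1) -> 1
  row 8 [1000]: (((0 XOR NOT 0) IMPLIES (0 AND 0)) AND 0) -> 0
  row 9 [1001]: (((0 XOR NOT 0) IMPLIES (0 AND 0)) AND 0) -> 0
  row 10 [1010]: (((1 XOR NOT 1) IMPLIES (1 AND 1)) AND 1) -> 1
  row 11 [1011]: (((1 XOR NOT 1) IMPLIES (1 AND 1)) AND 1) -> 1
  row 12 [1100]: (((0 XOR NOT 0) IMPLIES (0 AND 0)) AND 0) -> 0
  row 13 [1101]: (((0 XOR NOT 0) IMPLIES (0 AND 0)) AND 0) -> 0
  row 14 [1110]: (((1 XOR NOT 1) IMPLIES (1 AND 1)) AND 1) -> 1
  row 15 [1111]: (((1 XOR NOT 1) IMPLIES (1 AND 1)) AND 1) -> 1
Full result column, 4 rows per line (P1,P2 fixed per line; P3,P4 runs 00..11 left to right):
  rows 0-3 [P1,P2=00]: 0011  = hex 3
  rows 4-7 [P1,P2=01]: 0011  = hex 3
  rows 8-11 [P1,P2=10]: 0011  = hex 3
  rows 12-15 [P1,P2=11]: 0011  = hex 3
Output column (row 0 .. row 15) = 0011001100110011
Output column grouped in 4s = 0011 0011 0011 0011 = 0x3333
Convert to decimal digit by digit (value = value*16 + digit):
  3 -> 3
  3*16 + 3 = 51
  51*16 + 3 = 819
  819*16 + 3 = 13107
Decimal = 13107

13107


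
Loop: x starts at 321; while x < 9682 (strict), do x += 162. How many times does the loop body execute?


Step 1: x goes from 321 toward 9682 by 162; the body runs while x<9682, so iterations = ceil((bound-start)/step)
Step 2: Distance=9361
Step 3: ceil(9361/162)=58

58


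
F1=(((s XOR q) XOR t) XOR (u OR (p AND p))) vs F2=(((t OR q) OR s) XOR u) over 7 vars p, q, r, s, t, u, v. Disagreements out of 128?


F1 = (((s XOR q) XOR t) XOR (u OR (p AND p)))
F2 = (((t OR q) OR s) XOR u)
Evaluate both on each of 128 rows (bits = p,q,r,s,t,u,v):
  row 0 [0000000]: F1=0 F2=0 -> 0
  row 1 [0000001]: F1=0 F2=0 -> 0
  row 2 [0000010]: F1=1 F2=1 -> 0
  row 3 [0000011]: F1=1 F2=1 -> 0
  row 4 [0000100]: F1=1 F2=1 -> 0
  (every remaining row is evaluated the same way; all 128 results are listed next)
Full result column, 8 rows per line (p,q,r,s fixed per line; t,u,v runs 000..111 left to right):
  rows 0-7 [p,q,r,s=0000]: 00000000  (ones: 0)
  rows 8-15 [p,q,r,s=0001]: 00001111  (ones: 4)
  rows 16-23 [p,q,r,s=0010]: 00000000  (ones: 0)
  rows 24-31 [p,q,r,s=0011]: 00001111  (ones: 4)
  rows 32-39 [p,q,r,s=0100]: 00001111  (ones: 4)
  rows 40-47 [p,q,r,s=0101]: 11110000  (ones: 4)
  rows 48-55 [p,q,r,s=0110]: 00001111  (ones: 4)
  rows 56-63 [p,q,r,s=0111]: 11110000  (ones: 4)
  rows 64-71 [p,q,r,s=1000]: 11001100  (ones: 4)
  rows 72-79 [p,q,r,s=1001]: 11000011  (ones: 4)
  rows 80-87 [p,q,r,s=1010]: 11001100  (ones: 4)
  rows 88-95 [p,q,r,s=1011]: 11000011  (ones: 4)
  rows 96-103 [p,q,r,s=1100]: 11000011  (ones: 4)
  rows 104-111 [p,q,r,s=1101]: 00111100  (ones: 4)
  rows 112-119 [p,q,r,s=1110]: 11000011  (ones: 4)
  rows 120-127 [p,q,r,s=1111]: 00111100  (ones: 4)
Disagreements = 0+4+0+4+4+4+4+4+4+4+4+4+4+4+4+4 = 56

56


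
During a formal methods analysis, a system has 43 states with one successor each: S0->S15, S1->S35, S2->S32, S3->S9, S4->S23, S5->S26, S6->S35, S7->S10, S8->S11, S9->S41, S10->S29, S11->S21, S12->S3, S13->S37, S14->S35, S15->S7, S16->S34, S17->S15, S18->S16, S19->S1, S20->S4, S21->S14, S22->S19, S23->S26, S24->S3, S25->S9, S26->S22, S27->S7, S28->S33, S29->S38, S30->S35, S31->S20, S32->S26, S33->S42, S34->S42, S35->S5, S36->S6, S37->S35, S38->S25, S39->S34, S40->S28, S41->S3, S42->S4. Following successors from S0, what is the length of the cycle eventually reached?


Trace from S0 until a state repeats:
  S0 -> S15 -> S7 -> S10 -> S29 -> S38 -> S25 -> S9 -> S41 -> S3 -> S9
S9 first seen at step 7, revisited at step 10.
Cycle length = 10 - 7 = 3

3


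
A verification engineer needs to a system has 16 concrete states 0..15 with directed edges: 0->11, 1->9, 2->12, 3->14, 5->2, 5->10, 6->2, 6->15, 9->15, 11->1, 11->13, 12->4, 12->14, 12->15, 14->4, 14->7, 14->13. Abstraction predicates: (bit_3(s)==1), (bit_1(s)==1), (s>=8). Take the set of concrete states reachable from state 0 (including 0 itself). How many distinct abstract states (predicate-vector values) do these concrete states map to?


BFS from 0:
Concrete reachable: {0, 1, 9, 11, 13, 15}
Abstract via predicates (bit_3(s)==1), (bit_1(s)==1), (s>=8):
  (0,0,0) <- {0, 1}
  (1,0,1) <- {9, 13}
  (1,1,1) <- {11, 15}
Distinct abstract states = 3

3


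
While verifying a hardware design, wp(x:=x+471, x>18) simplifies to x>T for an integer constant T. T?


Formula: wp(x:=E, P) = P[E/x] (substitute E for x in postcondition)
Step 1: Postcondition: x>18
Step 2: Substitute x+471 for x: x+471>18
Step 3: Solve for x: x > 18-471 = -453

-453


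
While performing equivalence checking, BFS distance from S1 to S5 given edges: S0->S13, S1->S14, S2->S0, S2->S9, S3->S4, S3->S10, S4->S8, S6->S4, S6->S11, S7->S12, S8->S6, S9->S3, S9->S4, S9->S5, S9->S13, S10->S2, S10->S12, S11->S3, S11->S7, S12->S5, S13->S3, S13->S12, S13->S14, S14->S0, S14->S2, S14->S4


BFS layer-by-layer from S1:
  dist 0: {S1}
  dist 1: {S14}
  dist 2: {S0, S2, S4}
  dist 3: {S8, S9, S13}
  dist 4: {S3, S5, S6, S12}
  -> S5 reached at distance 4
Shortest path length = 4

4


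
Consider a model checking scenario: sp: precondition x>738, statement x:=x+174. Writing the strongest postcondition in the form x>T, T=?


Formula: sp(P, x:=E) = exists old_x. (x = E[old_x/x]) AND P[old_x/x] (old_x is the value of x before the assignment; eliminate old_x by solving x = E[old_x/x] for old_x)
Step 1: Precondition P: x>738, i.e. old_x > 738
Step 2: Assignment gives x = old_x + 174, so old_x = x - 174
Step 3: Substitute into P: x - 174 > 738
Step 4: Simplify: x > 738+174 = 912

912


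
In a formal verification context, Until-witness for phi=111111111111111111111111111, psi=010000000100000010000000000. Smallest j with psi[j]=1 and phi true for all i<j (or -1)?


(phi U psi) at 0: need smallest j with psi[j]=1 and phi[i]=1 for all i in [0,j).
Scan from step 0:
  step 0: phi=1, psi=0 -> continue
  step 1: psi=1 and phi held for [0,1) -> witness found
Witness step = 1

1


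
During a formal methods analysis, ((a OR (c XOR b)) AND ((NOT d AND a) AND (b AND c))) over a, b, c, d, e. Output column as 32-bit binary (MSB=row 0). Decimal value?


Formula: ((a OR (c XOR b)) AND ((NOT d AND a) AND (b AND c))) over a, b, c, d, e (32 rows)
Evaluate each row (bits = a,b,c,d,e, MSB first):
  row 0 [00000]: ((0 OR (0 XOR 0)) AND ((NOT 0 AND 0) AND (0 AND 0))) -> 0
  row 1 [00001]: ((0 OR (0 XOR 0)) AND ((NOT 0 AND 0) AND (0 AND 0))) -> 0
  row 2 [00010]: ((0 OR (0 XOR 0)) AND ((NOT 1 AND 0) AND (0 AND 0))) -> 0
  row 3 [00011]: ((0 OR (0 XOR 0)) AND ((NOT 1 AND 0) AND (0 AND 0))) -> 0
  row 4 [00100]: ((0 OR (1 XOR 0)) AND ((NOT 0 AND 0) AND (0 AND 1))) -> 0
  row 5 [00101]: ((0 OR (1 XOR 0)) AND ((NOT 0 AND 0) AND (0 AND 1))) -> 0
  row 6 [00110]: ((0 OR (1 XOR 0)) AND ((NOT 1 AND 0) AND (0 AND 1))) -> 0
  row 7 [00111]: ((0 OR (1 XOR 0)) AND ((NOT 1 AND 0) AND (0 AND 1))) -> 0
  row 8 [01000]: ((0 OR (0 XOR 1)) AND ((NOT 0 AND 0) AND (1 AND 0))) -> 0
  row 9 [01001]: ((0 OR (0 XOR 1)) AND ((NOT 0 AND 0) AND (1 AND 0))) -> 0
  row 10 [01010]: ((0 OR (0 XOR 1)) AND ((NOT 1 AND 0) AND (1 AND 0))) -> 0
  row 11 [01011]: ((0 OR (0 XOR 1)) AND ((NOT 1 AND 0) AND (1 AND 0))) -> 0
  row 12 [01100]: ((0 OR (1 XOR 1)) AND ((NOT 0 AND 0) AND (1 AND 1))) -> 0
  row 13 [01101]: ((0 OR (1 XOR 1)) AND ((NOT 0 AND 0) AND (1 AND 1))) -> 0
  row 14 [01110]: ((0 OR (1 XOR 1)) AND ((NOT 1 AND 0) AND (1 AND 1))) -> 0
  row 15 [01111]: ((0 OR (1 XOR 1)) AND ((NOT 1 AND 0) AND (1 AND 1))) -> 0
  row 16 [10000]: ((1 OR (0 XOR 0)) AND ((NOT 0 AND 1) AND (0 AND 0))) -> 0
  row 17 [10001]: ((1 OR (0 XOR 0)) AND ((NOT 0 AND 1) AND (0 AND 0))) -> 0
  row 18 [10010]: ((1 OR (0 XOR 0)) AND ((NOT 1 AND 1) AND (0 AND 0))) -> 0
  row 19 [10011]: ((1 OR (0 XOR 0)) AND ((NOT 1 AND 1) AND (0 AND 0))) -> 0
  row 20 [10100]: ((1 OR (1 XOR 0)) AND ((NOT 0 AND 1) AND (0 AND 1))) -> 0
  row 21 [10101]: ((1 OR (1 XOR 0)) AND ((NOT 0 AND 1) AND (0 AND 1))) -> 0
  row 22 [10110]: ((1 OR (1 XOR 0)) AND ((NOT 1 AND 1) AND (0 AND 1))) -> 0
  row 23 [10111]: ((1 OR (1 XOR 0)) AND ((NOT 1 AND 1) AND (0 AND 1))) -> 0
  row 24 [11000]: ((1 OR (0 XOR 1)) AND ((NOT 0 AND 1) AND (1 AND 0))) -> 0
  row 25 [11001]: ((1 OR (0 XOR 1)) AND ((NOT 0 AND 1) AND (1 AND 0))) -> 0
  row 26 [11010]: ((1 OR (0 XOR 1)) AND ((NOT 1 AND 1) AND (1 AND 0))) -> 0
  row 27 [11011]: ((1 OR (0 XOR 1)) AND ((NOT 1 AND 1) AND (1 AND 0))) -> 0
  row 28 [11100]: ((1 OR (1 XOR 1)) AND ((NOT 0 AND 1) AND (1 AND 1))) -> 1
  row 29 [11101]: ((1 OR (1 XOR 1)) AND ((NOT 0 AND 1) AND (1 AND 1))) -> 1
  row 30 [11110]: ((1 OR (1 XOR 1)) AND ((NOT 1 AND 1) AND (1 AND 1))) -> 0
  row 31 [11111]: ((1 OR (1 XOR 1)) AND ((NOT 1 AND 1) AND (1 AND 1))) -> 0
Full result column, 4 rows per line (a,b,c fixed per line; d,e runs 00..11 left to right):
  rows 0-3 [a,b,c=000]: 0000  = hex 0
  rows 4-7 [a,b,c=001]: 0000  = hex 0
  rows 8-11 [a,b,c=010]: 0000  = hex 0
  rows 12-15 [a,b,c=011]: 0000  = hex 0
  rows 16-19 [a,b,c=100]: 0000  = hex 0
  rows 20-23 [a,b,c=101]: 0000  = hex 0
  rows 24-27 [a,b,c=110]: 0000  = hex 0
  rows 28-31 [a,b,c=111]: 1100  = hex C
Output column (row 0 .. row 31) = 00000000000000000000000000001100
Output column grouped in 4s = 0000 0000 0000 0000 0000 0000 0000 1100 = 0x0000000C
Convert to decimal digit by digit (value = value*16 + digit):
  0 -> 0
  0*16 + 0 = 0
  0*16 + 0 = 0
  0*16 + 0 = 0
  0*16 + 0 = 0
  0*16 + 0 = 0
  0*16 + 0 = 0
  0*16 + 12 (C) = 12
Decimal = 12

12


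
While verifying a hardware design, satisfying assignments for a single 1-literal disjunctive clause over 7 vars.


Step 1: Total=2^7=128
Step 2: Unsat when all 1 false: 2^6=64
Step 3: Sat=128-64=64

64


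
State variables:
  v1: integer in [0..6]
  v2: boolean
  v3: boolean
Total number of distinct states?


State space = product of domain sizes of all variables.
Domain sizes:
  v1 (integer in [0..6]): 7
  v2 (boolean): 2
  v3 (boolean): 2
Product = 7 * 2 * 2 = 28

28


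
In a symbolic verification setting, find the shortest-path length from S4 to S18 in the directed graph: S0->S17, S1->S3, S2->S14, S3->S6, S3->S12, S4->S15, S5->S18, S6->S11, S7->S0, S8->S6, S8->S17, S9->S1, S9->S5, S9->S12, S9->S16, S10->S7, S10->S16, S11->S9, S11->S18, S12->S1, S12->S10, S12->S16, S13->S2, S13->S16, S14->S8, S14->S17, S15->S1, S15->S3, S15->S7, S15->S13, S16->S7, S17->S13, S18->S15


BFS layer-by-layer from S4:
  dist 0: {S4}
  dist 1: {S15}
  dist 2: {S1, S3, S7, S13}
  dist 3: {S0, S2, S6, S12, S16}
  dist 4: {S10, S11, S14, S17}
  dist 5: {S8, S9, S18}
  -> S18 reached at distance 5
Shortest path length = 5

5


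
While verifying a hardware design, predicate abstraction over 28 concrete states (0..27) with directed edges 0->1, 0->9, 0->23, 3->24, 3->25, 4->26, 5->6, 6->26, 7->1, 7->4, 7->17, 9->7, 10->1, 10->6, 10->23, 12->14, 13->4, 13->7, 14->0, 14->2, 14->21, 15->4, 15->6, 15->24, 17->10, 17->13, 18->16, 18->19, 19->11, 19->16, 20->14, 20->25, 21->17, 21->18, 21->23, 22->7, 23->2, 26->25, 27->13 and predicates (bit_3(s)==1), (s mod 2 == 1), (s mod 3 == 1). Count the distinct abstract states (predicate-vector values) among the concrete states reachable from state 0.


BFS from 0:
Concrete reachable: {0, 1, 2, 4, 6, 7, 9, 10, 13, 17, 23, 25, 26}
Abstract via predicates (bit_3(s)==1), (s mod 2 == 1), (s mod 3 == 1):
  (0,0,0) <- {0, 2, 6}
  (0,0,1) <- {4}
  (0,1,0) <- {17, 23}
  (0,1,1) <- {1, 7}
  (1,0,0) <- {26}
  (1,0,1) <- {10}
  (1,1,0) <- {9}
  (1,1,1) <- {13, 25}
Distinct abstract states = 8

8


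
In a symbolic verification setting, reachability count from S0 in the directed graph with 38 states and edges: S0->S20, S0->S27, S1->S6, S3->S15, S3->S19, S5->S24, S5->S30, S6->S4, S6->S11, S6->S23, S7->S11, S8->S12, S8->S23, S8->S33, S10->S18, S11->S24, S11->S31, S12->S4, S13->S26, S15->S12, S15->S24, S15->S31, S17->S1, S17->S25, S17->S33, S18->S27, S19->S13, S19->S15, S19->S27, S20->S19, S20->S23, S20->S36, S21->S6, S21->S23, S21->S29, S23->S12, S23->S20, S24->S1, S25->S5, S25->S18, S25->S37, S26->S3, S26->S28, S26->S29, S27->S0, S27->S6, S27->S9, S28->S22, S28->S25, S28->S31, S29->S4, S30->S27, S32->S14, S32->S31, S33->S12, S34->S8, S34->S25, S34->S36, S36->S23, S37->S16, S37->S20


BFS from S0:
  layer 0: {S0}
  layer 1: {S20, S27}
  layer 2: {S6, S9, S19, S23, S36}
  layer 3: {S4, S11, S12, S13, S15}
  layer 4: {S24, S26, S31}
  layer 5: {S1, S3, S28, S29}
  layer 6: {S22, S25}
  layer 7: {S5, S18, S37}
  layer 8: {S16, S30}
Reachable set: {S0, S1, S3, S4, S5, S6, S9, S11, S12, S13, S15, S16, S18, S19, S20, S22, S23, S24, S25, S26, S27, S28, S29, S30, S31, S36, S37}
Count = 27

27


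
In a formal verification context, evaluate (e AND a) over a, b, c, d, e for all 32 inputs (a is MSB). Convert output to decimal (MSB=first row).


Formula: (e AND a) over a, b, c, d, e (32 rows)
Evaluate each row (bits = a,b,c,d,e, MSB first):
  row 0 [00000]: (0 AND 0) -> 0
  row 1 [00001]: (1 AND 0) -> 0
  row 2 [00010]: (0 AND 0) -> 0
  row 3 [00011]: (1 AND 0) -> 0
  row 4 [00100]: (0 AND 0) -> 0
  row 5 [00101]: (1 AND 0) -> 0
  row 6 [00110]: (0 AND 0) -> 0
  row 7 [00111]: (1 AND 0) -> 0
  row 8 [01000]: (0 AND 0) -> 0
  row 9 [01001]: (1 AND 0) -> 0
  row 10 [01010]: (0 AND 0) -> 0
  row 11 [01011]: (1 AND 0) -> 0
  row 12 [01100]: (0 AND 0) -> 0
  row 13 [01101]: (1 AND 0) -> 0
  row 14 [01110]: (0 AND 0) -> 0
  row 15 [01111]: (1 AND 0) -> 0
  row 16 [10000]: (0 AND 1) -> 0
  row 17 [10001]: (1 AND 1) -> 1
  row 18 [10010]: (0 AND 1) -> 0
  row 19 [10011]: (1 AND 1) -> 1
  row 20 [10100]: (0 AND 1) -> 0
  row 21 [10101]: (1 AND 1) -> 1
  row 22 [10110]: (0 AND 1) -> 0
  row 23 [10111]: (1 AND 1) -> 1
  row 24 [11000]: (0 AND 1) -> 0
  row 25 [11001]: (1 AND 1) -> 1
  row 26 [11010]: (0 AND 1) -> 0
  row 27 [11011]: (1 AND 1) -> 1
  row 28 [11100]: (0 AND 1) -> 0
  row 29 [11101]: (1 AND 1) -> 1
  row 30 [11110]: (0 AND 1) -> 0
  row 31 [11111]: (1 AND 1) -> 1
Full result column, 4 rows per line (a,b,c fixed per line; d,e runs 00..11 left to right):
  rows 0-3 [a,b,c=000]: 0000  = hex 0
  rows 4-7 [a,b,c=001]: 0000  = hex 0
  rows 8-11 [a,b,c=010]: 0000  = hex 0
  rows 12-15 [a,b,c=011]: 0000  = hex 0
  rows 16-19 [a,b,c=100]: 0101  = hex 5
  rows 20-23 [a,b,c=101]: 0101  = hex 5
  rows 24-27 [a,b,c=110]: 0101  = hex 5
  rows 28-31 [a,b,c=111]: 0101  = hex 5
Output column (row 0 .. row 31) = 00000000000000000101010101010101
Output column grouped in 4s = 0000 0000 0000 0000 0101 0101 0101 0101 = 0x00005555
Convert to decimal digit by digit (value = value*16 + digit):
  0 -> 0
  0*16 + 0 = 0
  0*16 + 0 = 0
  0*16 + 0 = 0
  0*16 + 5 = 5
  5*16 + 5 = 85
  85*16 + 5 = 1365
  1365*16 + 5 = 21845
Decimal = 21845

21845


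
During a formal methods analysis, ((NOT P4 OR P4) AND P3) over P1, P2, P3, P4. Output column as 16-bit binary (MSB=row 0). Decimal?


Formula: ((NOT P4 OR P4) AND P3) over P1, P2, P3, P4 (16 rows)
Evaluate each row (bits = P1,P2,P3,P4, MSB first):
  row 0 [0000]: ((NOT 0 OR 0) AND 0) -> 0
  row 1 [0001]: ((NOT 1 OR 1) AND 0) -> 0
  row 2 [0010]: ((NOT 0 OR 0) AND 1) -> 1
  row 3 [0011]: ((NOT 1 OR 1) AND 1) -> 1
  row 4 [0100]: ((NOT 0 OR 0) AND 0) -> 0
  row 5 [0101]: ((NOT 1 OR 1) AND 0) -> 0
  row 6 [0110]: ((NOT 0 OR 0) AND 1) -> 1
  row 7 [0111]: ((NOT 1 OR 1) AND 1) -> 1
  row 8 [1000]: ((NOT 0 OR 0) AND 0) -> 0
  row 9 [1001]: ((NOT 1 OR 1) AND 0) -> 0
  row 10 [1010]: ((NOT 0 OR 0) AND 1) -> 1
  row 11 [1011]: ((NOT 1 OR 1) AND 1) -> 1
  row 12 [1100]: ((NOT 0 OR 0) AND 0) -> 0
  row 13 [1101]: ((NOT 1 OR 1) AND 0) -> 0
  row 14 [1110]: ((NOT 0 OR 0) AND 1) -> 1
  row 15 [1111]: ((NOT 1 OR 1) AND 1) -> 1
Full result column, 4 rows per line (P1,P2 fixed per line; P3,P4 runs 00..11 left to right):
  rows 0-3 [P1,P2=00]: 0011  = hex 3
  rows 4-7 [P1,P2=01]: 0011  = hex 3
  rows 8-11 [P1,P2=10]: 0011  = hex 3
  rows 12-15 [P1,P2=11]: 0011  = hex 3
Output column (row 0 .. row 15) = 0011001100110011
Output column grouped in 4s = 0011 0011 0011 0011 = 0x3333
Convert to decimal digit by digit (value = value*16 + digit):
  3 -> 3
  3*16 + 3 = 51
  51*16 + 3 = 819
  819*16 + 3 = 13107
Decimal = 13107

13107


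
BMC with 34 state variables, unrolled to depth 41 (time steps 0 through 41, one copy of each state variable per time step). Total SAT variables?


BMC unrolls to depth k, creating one copy of each state var for steps 0..k.
Step count = 41 + 1 = 42 (steps 0 through 41)
Vars per step = 34
Total = 34 * 42 = 1428

1428


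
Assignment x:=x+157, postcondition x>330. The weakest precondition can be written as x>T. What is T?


Formula: wp(x:=E, P) = P[E/x] (substitute E for x in postcondition)
Step 1: Postcondition: x>330
Step 2: Substitute x+157 for x: x+157>330
Step 3: Solve for x: x > 330-157 = 173

173


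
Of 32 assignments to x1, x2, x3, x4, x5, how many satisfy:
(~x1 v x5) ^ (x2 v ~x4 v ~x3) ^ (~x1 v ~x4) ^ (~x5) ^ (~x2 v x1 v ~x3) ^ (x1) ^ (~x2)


CNF with 7 clauses over 5 vars (32 assignments).
An assignment satisfies CNF iff every clause has >=1 true literal.
Check each row (bits = x1,x2,x3,x4,x5; clause T/F shown):
  row 0 [00000]: clauses=TTTTTFT -> 0
  row 1 [00001]: clauses=TTTFTFT -> 0
  row 2 [00010]: clauses=TTTTTFT -> 0
  row 3 [00011]: clauses=TTTFTFT -> 0
  row 4 [00100]: clauses=TTTTTFT -> 0
  row 5 [00101]: clauses=TTTFTFT -> 0
  row 6 [00110]: clauses=TFTTTFT -> 0
  row 7 [00111]: clauses=TFTFTFT -> 0
  row 8 [01000]: clauses=TTTTTFF -> 0
  row 9 [01001]: clauses=TTTFTFF -> 0
  row 10 [01010]: clauses=TTTTTFF -> 0
  row 11 [01011]: clauses=TTTFTFF -> 0
  row 12 [01100]: clauses=TTTTFFF -> 0
  row 13 [01101]: clauses=TTTFFFF -> 0
  row 14 [01110]: clauses=TTTTFFF -> 0
  row 15 [01111]: clauses=TTTFFFF -> 0
  row 16 [10000]: clauses=FTTTTTT -> 0
  row 17 [10001]: clauses=TTTFTTT -> 0
  row 18 [10010]: clauses=FTFTTTT -> 0
  row 19 [10011]: clauses=TTFFTTT -> 0
  row 20 [10100]: clauses=FTTTTTT -> 0
  row 21 [10101]: clauses=TTTFTTT -> 0
  row 22 [10110]: clauses=FFFTTTT -> 0
  row 23 [10111]: clauses=TFFFTTT -> 0
  row 24 [11000]: clauses=FTTTTTF -> 0
  row 25 [11001]: clauses=TTTFTTF -> 0
  row 26 [11010]: clauses=FTFTTTF -> 0
  row 27 [11011]: clauses=TTFFTTF -> 0
  row 28 [11100]: clauses=FTTTTTF -> 0
  row 29 [11101]: clauses=TTTFTTF -> 0
  row 30 [11110]: clauses=FTFTTTF -> 0
  row 31 [11111]: clauses=TTFFTTF -> 0
Full result column, 8 rows per line (x1,x2 fixed per line; x3,x4,x5 runs 000..111 left to right):
  rows 0-7 [x1,x2=00]: 00000000  (ones: 0)
  rows 8-15 [x1,x2=01]: 00000000  (ones: 0)
  rows 16-23 [x1,x2=10]: 00000000  (ones: 0)
  rows 24-31 [x1,x2=11]: 00000000  (ones: 0)
Satisfying assignments = 0+0+0+0 = 0

0


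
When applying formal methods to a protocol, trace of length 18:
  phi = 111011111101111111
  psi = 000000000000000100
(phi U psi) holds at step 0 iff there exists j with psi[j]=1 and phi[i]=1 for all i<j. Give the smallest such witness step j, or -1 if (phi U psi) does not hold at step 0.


(phi U psi) at 0: need smallest j with psi[j]=1 and phi[i]=1 for all i in [0,j).
Scan from step 0:
  step 0: phi=1, psi=0 -> continue
  step 1: phi=1, psi=0 -> continue
  step 2: phi=1, psi=0 -> continue
  step 3: phi=0 -> phi-prefix broken from here
  step 15: psi=1 but phi already failed -> not a witness
  end of trace: no witness -> -1
Witness step = -1

-1


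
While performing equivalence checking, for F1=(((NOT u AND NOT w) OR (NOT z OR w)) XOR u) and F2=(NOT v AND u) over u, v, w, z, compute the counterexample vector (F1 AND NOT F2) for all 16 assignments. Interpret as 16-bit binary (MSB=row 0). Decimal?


F1 = (((NOT u AND NOT w) OR (NOT z OR w)) XOR u)
F2 = (NOT v AND u)
Counterexample to F1=>F2 is where F1=1 and F2=0.
Evaluate each row (bits = u,v,w,z, MSB first):
  row 0 [0000]: F1=1 F2=0 -> F1&~F2 -> 1
  row 1 [0001]: F1=1 F2=0 -> F1&~F2 -> 1
  row 2 [0010]: F1=1 F2=0 -> F1&~F2 -> 1
  row 3 [0011]: F1=1 F2=0 -> F1&~F2 -> 1
  row 4 [0100]: F1=1 F2=0 -> F1&~F2 -> 1
  row 5 [0101]: F1=1 F2=0 -> F1&~F2 -> 1
  row 6 [0110]: F1=1 F2=0 -> F1&~F2 -> 1
  row 7 [0111]: F1=1 F2=0 -> F1&~F2 -> 1
  row 8 [1000]: F1=0 F2=1 -> F1&~F2 -> 0
  row 9 [1001]: F1=1 F2=1 -> F1&~F2 -> 0
  row 10 [1010]: F1=0 F2=1 -> F1&~F2 -> 0
  row 11 [1011]: F1=0 F2=1 -> F1&~F2 -> 0
  row 12 [1100]: F1=0 F2=0 -> F1&~F2 -> 0
  row 13 [1101]: F1=1 F2=0 -> F1&~F2 -> 1
  row 14 [1110]: F1=0 F2=0 -> F1&~F2 -> 0
  row 15 [1111]: F1=0 F2=0 -> F1&~F2 -> 0
Full result column, 4 rows per line (u,v fixed per line; w,z runs 00..11 left to right):
  rows 0-3 [u,v=00]: 1111  = hex F
  rows 4-7 [u,v=01]: 1111  = hex F
  rows 8-11 [u,v=10]: 0000  = hex 0
  rows 12-15 [u,v=11]: 0100  = hex 4
Counterexample vector (row 0 .. row 15) = 1111111100000100
Output column grouped in 4s = 1111 1111 0000 0100 = 0xFF04
Convert to decimal digit by digit (value = value*16 + digit):
  F -> 15
  15*16 + 15 (F) = 255
  255*16 + 0 = 4080
  4080*16 + 4 = 65284
Decimal = 65284

65284


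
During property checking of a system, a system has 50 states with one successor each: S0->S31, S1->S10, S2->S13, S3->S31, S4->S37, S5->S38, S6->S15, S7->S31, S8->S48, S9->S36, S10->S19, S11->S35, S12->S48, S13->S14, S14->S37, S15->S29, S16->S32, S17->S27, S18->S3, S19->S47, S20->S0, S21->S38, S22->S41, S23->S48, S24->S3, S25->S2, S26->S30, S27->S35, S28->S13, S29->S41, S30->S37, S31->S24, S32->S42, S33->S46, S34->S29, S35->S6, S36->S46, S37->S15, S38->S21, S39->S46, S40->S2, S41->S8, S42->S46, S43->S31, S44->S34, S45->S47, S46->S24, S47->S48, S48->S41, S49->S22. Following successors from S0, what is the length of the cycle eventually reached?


Trace from S0 until a state repeats:
  S0 -> S31 -> S24 -> S3 -> S31
S31 first seen at step 1, revisited at step 4.
Cycle length = 4 - 1 = 3

3


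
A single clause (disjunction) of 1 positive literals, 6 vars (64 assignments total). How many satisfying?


Step 1: Total=2^6=64
Step 2: Unsat when all 1 false: 2^5=32
Step 3: Sat=64-32=32

32


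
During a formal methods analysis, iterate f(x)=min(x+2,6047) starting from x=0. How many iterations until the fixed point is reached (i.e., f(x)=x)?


Step 1: x=0, cap=6047, increment=2
Step 2: x grows by 2 each step until capped at 6047; fixed point is x=6047
Step 3: iterations = ceil(6047/2) = 3024

3024


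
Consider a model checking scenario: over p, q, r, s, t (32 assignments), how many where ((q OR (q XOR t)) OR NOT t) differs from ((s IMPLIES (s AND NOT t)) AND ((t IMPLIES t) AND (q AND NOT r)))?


F1 = ((q OR (q XOR t)) OR NOT t)
F2 = ((s IMPLIES (s AND NOT t)) AND ((t IMPLIES t) AND (q AND NOT r)))
Evaluate both on each of 32 rows (bits = p,q,r,s,t):
  row 0 [00000]: F1=1 F2=0 (differ) -> 1
  row 1 [00001]: F1=1 F2=0 (differ) -> 1
  row 2 [00010]: F1=1 F2=0 (differ) -> 1
  row 3 [00011]: F1=1 F2=0 (differ) -> 1
  row 4 [00100]: F1=1 F2=0 (differ) -> 1
  row 5 [00101]: F1=1 F2=0 (differ) -> 1
  row 6 [00110]: F1=1 F2=0 (differ) -> 1
  row 7 [00111]: F1=1 F2=0 (differ) -> 1
  row 8 [01000]: F1=1 F2=1 -> 0
  row 9 [01001]: F1=1 F2=1 -> 0
  row 10 [01010]: F1=1 F2=1 -> 0
  row 11 [01011]: F1=1 F2=0 (differ) -> 1
  row 12 [01100]: F1=1 F2=0 (differ) -> 1
  row 13 [01101]: F1=1 F2=0 (differ) -> 1
  row 14 [01110]: F1=1 F2=0 (differ) -> 1
  row 15 [01111]: F1=1 F2=0 (differ) -> 1
  row 16 [10000]: F1=1 F2=0 (differ) -> 1
  row 17 [10001]: F1=1 F2=0 (differ) -> 1
  row 18 [10010]: F1=1 F2=0 (differ) -> 1
  row 19 [10011]: F1=1 F2=0 (differ) -> 1
  row 20 [10100]: F1=1 F2=0 (differ) -> 1
  row 21 [10101]: F1=1 F2=0 (differ) -> 1
  row 22 [10110]: F1=1 F2=0 (differ) -> 1
  row 23 [10111]: F1=1 F2=0 (differ) -> 1
  row 24 [11000]: F1=1 F2=1 -> 0
  row 25 [11001]: F1=1 F2=1 -> 0
  row 26 [11010]: F1=1 F2=1 -> 0
  row 27 [11011]: F1=1 F2=0 (differ) -> 1
  row 28 [11100]: F1=1 F2=0 (differ) -> 1
  row 29 [11101]: F1=1 F2=0 (differ) -> 1
  row 30 [11110]: F1=1 F2=0 (differ) -> 1
  row 31 [11111]: F1=1 F2=0 (differ) -> 1
Full result column, 8 rows per line (p,q fixed per line; r,s,t runs 000..111 left to right):
  rows 0-7 [p,q=00]: 11111111  (ones: 8)
  rows 8-15 [p,q=01]: 00011111  (ones: 5)
  rows 16-23 [p,q=10]: 11111111  (ones: 8)
  rows 24-31 [p,q=11]: 00011111  (ones: 5)
Disagreements = 8+5+8+5 = 26

26


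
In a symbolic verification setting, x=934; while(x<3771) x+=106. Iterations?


Step 1: x goes from 934 toward 3771 by 106; the body runs while x<3771, so iterations = ceil((bound-start)/step)
Step 2: Distance=2837
Step 3: ceil(2837/106)=27

27


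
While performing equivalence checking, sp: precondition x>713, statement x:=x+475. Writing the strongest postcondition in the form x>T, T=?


Formula: sp(P, x:=E) = exists old_x. (x = E[old_x/x]) AND P[old_x/x] (old_x is the value of x before the assignment; eliminate old_x by solving x = E[old_x/x] for old_x)
Step 1: Precondition P: x>713, i.e. old_x > 713
Step 2: Assignment gives x = old_x + 475, so old_x = x - 475
Step 3: Substitute into P: x - 475 > 713
Step 4: Simplify: x > 713+475 = 1188

1188


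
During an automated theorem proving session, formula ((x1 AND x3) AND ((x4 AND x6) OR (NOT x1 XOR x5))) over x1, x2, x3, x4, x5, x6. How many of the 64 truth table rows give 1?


Formula: ((x1 AND x3) AND ((x4 AND x6) OR (NOT x1 XOR x5))) over 6 vars (64 rows)
Evaluate each row (x1, x2, x3, x4, x5, x6 as bits, MSB first):
  row 0 [000000]: ((0 AND 0) AND ((0 AND 0) OR (NOT 0 XOR 0))) -> 0
  row 1 [000001]: ((0 AND 0) AND ((0 AND 1) OR (NOT 0 XOR 0))) -> 0
  row 2 [000010]: ((0 AND 0) AND ((0 AND 0) OR (NOT 0 XOR 1))) -> 0
  row 3 [000011]: ((0 AND 0) AND ((0 AND 1) OR (NOT 0 XOR 1))) -> 0
  row 4 [000100]: ((0 AND 0) AND ((1 AND 0) OR (NOT 0 XOR 0))) -> 0
  (every remaining row is evaluated the same way; all 64 results are listed next)
Full result column, 8 rows per line (x1,x2,x3 fixed per line; x4,x5,x6 runs 000..111 left to right):
  rows 0-7 [x1,x2,x3=000]: 00000000  (ones: 0)
  rows 8-15 [x1,x2,x3=001]: 00000000  (ones: 0)
  rows 16-23 [x1,x2,x3=010]: 00000000  (ones: 0)
  rows 24-31 [x1,x2,x3=011]: 00000000  (ones: 0)
  rows 32-39 [x1,x2,x3=100]: 00000000  (ones: 0)
  rows 40-47 [x1,x2,x3=101]: 00110111  (ones: 5)
  rows 48-55 [x1,x2,x3=110]: 00000000  (ones: 0)
  rows 56-63 [x1,x2,x3=111]: 00110111  (ones: 5)
Count of 1-rows = 0+0+0+0+0+5+0+5 = 10

10


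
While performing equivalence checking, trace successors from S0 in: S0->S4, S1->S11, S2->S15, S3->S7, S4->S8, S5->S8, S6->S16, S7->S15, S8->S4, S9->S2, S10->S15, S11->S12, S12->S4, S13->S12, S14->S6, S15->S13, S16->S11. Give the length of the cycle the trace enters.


Trace from S0 until a state repeats:
  S0 -> S4 -> S8 -> S4
S4 first seen at step 1, revisited at step 3.
Cycle length = 3 - 1 = 2

2


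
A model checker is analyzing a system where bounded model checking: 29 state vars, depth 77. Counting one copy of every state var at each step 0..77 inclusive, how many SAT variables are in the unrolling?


BMC unrolls to depth k, creating one copy of each state var for steps 0..k.
Step count = 77 + 1 = 78 (steps 0 through 77)
Vars per step = 29
Total = 29 * 78 = 2262

2262


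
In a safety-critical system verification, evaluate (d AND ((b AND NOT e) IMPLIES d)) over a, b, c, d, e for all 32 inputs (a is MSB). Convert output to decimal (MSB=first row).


Formula: (d AND ((b AND NOT e) IMPLIES d)) over a, b, c, d, e (32 rows)
Evaluate each row (bits = a,b,c,d,e, MSB first):
  row 0 [00000]: (0 AND ((0 AND NOT 0) IMPLIES 0)) -> 0
  row 1 [00001]: (0 AND ((0 AND NOT 1) IMPLIES 0)) -> 0
  row 2 [00010]: (1 AND ((0 AND NOT 0) IMPLIES 1)) -> 1
  row 3 [00011]: (1 AND ((0 AND NOT 1) IMPLIES 1)) -> 1
  row 4 [00100]: (0 AND ((0 AND NOT 0) IMPLIES 0)) -> 0
  row 5 [00101]: (0 AND ((0 AND NOT 1) IMPLIES 0)) -> 0
  row 6 [00110]: (1 AND ((0 AND NOT 0) IMPLIES 1)) -> 1
  row 7 [00111]: (1 AND ((0 AND NOT 1) IMPLIES 1)) -> 1
  row 8 [01000]: (0 AND ((1 AND NOT 0) IMPLIES 0)) -> 0
  row 9 [01001]: (0 AND ((1 AND NOT 1) IMPLIES 0)) -> 0
  row 10 [01010]: (1 AND ((1 AND NOT 0) IMPLIES 1)) -> 1
  row 11 [01011]: (1 AND ((1 AND NOT 1) IMPLIES 1)) -> 1
  row 12 [01100]: (0 AND ((1 AND NOT 0) IMPLIES 0)) -> 0
  row 13 [01101]: (0 AND ((1 AND NOT 1) IMPLIES 0)) -> 0
  row 14 [01110]: (1 AND ((1 AND NOT 0) IMPLIES 1)) -> 1
  row 15 [01111]: (1 AND ((1 AND NOT 1) IMPLIES 1)) -> 1
  row 16 [10000]: (0 AND ((0 AND NOT 0) IMPLIES 0)) -> 0
  row 17 [10001]: (0 AND ((0 AND NOT 1) IMPLIES 0)) -> 0
  row 18 [10010]: (1 AND ((0 AND NOT 0) IMPLIES 1)) -> 1
  row 19 [10011]: (1 AND ((0 AND NOT 1) IMPLIES 1)) -> 1
  row 20 [10100]: (0 AND ((0 AND NOT 0) IMPLIES 0)) -> 0
  row 21 [10101]: (0 AND ((0 AND NOT 1) IMPLIES 0)) -> 0
  row 22 [10110]: (1 AND ((0 AND NOT 0) IMPLIES 1)) -> 1
  row 23 [10111]: (1 AND ((0 AND NOT 1) IMPLIES 1)) -> 1
  row 24 [11000]: (0 AND ((1 AND NOT 0) IMPLIES 0)) -> 0
  row 25 [11001]: (0 AND ((1 AND NOT 1) IMPLIES 0)) -> 0
  row 26 [11010]: (1 AND ((1 AND NOT 0) IMPLIES 1)) -> 1
  row 27 [11011]: (1 AND ((1 AND NOT 1) IMPLIES 1)) -> 1
  row 28 [11100]: (0 AND ((1 AND NOT 0) IMPLIES 0)) -> 0
  row 29 [11101]: (0 AND ((1 AND NOT 1) IMPLIES 0)) -> 0
  row 30 [11110]: (1 AND ((1 AND NOT 0) IMPLIES 1)) -> 1
  row 31 [11111]: (1 AND ((1 AND NOT 1) IMPLIES 1)) -> 1
Full result column, 4 rows per line (a,b,c fixed per line; d,e runs 00..11 left to right):
  rows 0-3 [a,b,c=000]: 0011  = hex 3
  rows 4-7 [a,b,c=001]: 0011  = hex 3
  rows 8-11 [a,b,c=010]: 0011  = hex 3
  rows 12-15 [a,b,c=011]: 0011  = hex 3
  rows 16-19 [a,b,c=100]: 0011  = hex 3
  rows 20-23 [a,b,c=101]: 0011  = hex 3
  rows 24-27 [a,b,c=110]: 0011  = hex 3
  rows 28-31 [a,b,c=111]: 0011  = hex 3
Output column (row 0 .. row 31) = 00110011001100110011001100110011
Output column grouped in 4s = 0011 0011 0011 0011 0011 0011 0011 0011 = 0x33333333
Convert to decimal digit by digit (value = value*16 + digit):
  3 -> 3
  3*16 + 3 = 51
  51*16 + 3 = 819
  819*16 + 3 = 13107
  13107*16 + 3 = 209715
  209715*16 + 3 = 3355443
  3355443*16 + 3 = 53687091
  53687091*16 + 3 = 858993459
Decimal = 858993459

858993459


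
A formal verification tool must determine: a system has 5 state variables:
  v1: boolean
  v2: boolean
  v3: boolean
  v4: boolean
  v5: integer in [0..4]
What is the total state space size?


State space = product of domain sizes of all variables.
Domain sizes:
  v1 (boolean): 2
  v2 (boolean): 2
  v3 (boolean): 2
  v4 (boolean): 2
  v5 (integer in [0..4]): 5
Product = 2 * 2 * 2 * 2 * 5 = 80

80


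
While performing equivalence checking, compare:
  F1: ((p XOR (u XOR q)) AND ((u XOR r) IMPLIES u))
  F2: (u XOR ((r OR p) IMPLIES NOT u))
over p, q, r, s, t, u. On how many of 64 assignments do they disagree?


F1 = ((p XOR (u XOR q)) AND ((u XOR r) IMPLIES u))
F2 = (u XOR ((r OR p) IMPLIES NOT u))
Evaluate both on each of 64 rows (bits = p,q,r,s,t,u):
  row 0 [000000]: F1=0 F2=1 (differ) -> 1
  row 1 [000001]: F1=1 F2=0 (differ) -> 1
  row 2 [000010]: F1=0 F2=1 (differ) -> 1
  row 3 [000011]: F1=1 F2=0 (differ) -> 1
  row 4 [000100]: F1=0 F2=1 (differ) -> 1
  (every remaining row is evaluated the same way; all 64 results are listed next)
Full result column, 8 rows per line (p,q,r fixed per line; s,t,u runs 000..111 left to right):
  rows 0-7 [p,q,r=000]: 11111111  (ones: 8)
  rows 8-15 [p,q,r=001]: 10101010  (ones: 4)
  rows 16-23 [p,q,r=010]: 00000000  (ones: 0)
  rows 24-31 [p,q,r=011]: 11111111  (ones: 8)
  rows 32-39 [p,q,r=100]: 01010101  (ones: 4)
  rows 40-47 [p,q,r=101]: 11111111  (ones: 8)
  rows 48-55 [p,q,r=110]: 10101010  (ones: 4)
  rows 56-63 [p,q,r=111]: 10101010  (ones: 4)
Disagreements = 8+4+0+8+4+8+4+4 = 40

40
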